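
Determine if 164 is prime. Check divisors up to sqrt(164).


164 / 2 = 82 (exact division)
164 is NOT prime.

No, 164 is not prime


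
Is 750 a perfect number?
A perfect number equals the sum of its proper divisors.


Proper divisors of 750: 1, 2, 3, 5, 6, 10, 15, 25, 30, 50, 75, 125, 150, 250, 375
Sum = 1 + 2 + 3 + 5 + 6 + 10 + 15 + 25 + 30 + 50 + 75 + 125 + 150 + 250 + 375 = 1122

No, 750 is not perfect (1122 ≠ 750)


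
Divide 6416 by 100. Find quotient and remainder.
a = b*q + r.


6416 = 100 * 64 + 16
Check: 6400 + 16 = 6416

q = 64, r = 16


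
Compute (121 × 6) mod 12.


121 × 6 = 726
726 mod 12 = 6


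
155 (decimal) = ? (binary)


155 (base 10) = 155 (decimal)
155 (decimal) = 10011011 (base 2)


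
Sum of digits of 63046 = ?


6 + 3 + 0 + 4 + 6 = 19


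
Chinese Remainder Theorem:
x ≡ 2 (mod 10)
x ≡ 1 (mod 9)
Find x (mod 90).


M = 10*9 = 90
M1 = M/10 = 9, M2 = M/9 = 10
M1^(-1) mod 10 = 9, M2^(-1) mod 9 = 1
x = 2*9*9 + 1*10*1 = 172
172 mod 90 = 82
Check: 82 mod 10 = 2 ✓, 82 mod 9 = 1 ✓

x ≡ 82 (mod 90)


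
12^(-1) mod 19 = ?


Use the extended Euclidean algorithm on (19, 12); each row r = 19*s + 12*t:
r=19, s=1, t=0
r=12, s=0, t=1
q=1: r=7, s=1, t=-1   [19*(1) + 12*(-1) = 7]
q=1: r=5, s=-1, t=2   [19*(-1) + 12*(2) = 5]
q=1: r=2, s=2, t=-3   [19*(2) + 12*(-3) = 2]
q=2: r=1, s=-5, t=8   [19*(-5) + 12*(8) = 1]
q=2: r=0, s=12, t=-19   [19*(12) + 12*(-19) = 0]
GCD = 1 with t = 8, so 12*(8) ≡ 1 (mod 19)
Inverse = 8 mod 19 = 8
Check: 12 * 8 = 96 ≡ 1 (mod 19)

12^(-1) ≡ 8 (mod 19)


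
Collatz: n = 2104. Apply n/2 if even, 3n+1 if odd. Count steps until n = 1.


2104 → 1052 → 526 → 263 → 790 → 395 → 1186 → 593 → 1780 → 890 → 445 → 1336 → 668 → 334 → 167 → 502 → 251 → 754 → 377 → 1132 → 566 → 283 → 850 → 425 → 1276 → 638 → 319 → 958 → 479 → 1438 → 719 → 2158 → 1079 → 3238 → 1619 → 4858 → 2429 → 7288 → 3644 → 1822 → 911 → 2734 → 1367 → 4102 → 2051 → 6154 → 3077 → 9232 → 4616 → 2308 → 1154 → 577 → 1732 → 866 → 433 → 1300 → 650 → 325 → 976 → 488 → 244 → 122 → 61 → 184 → 92 → 46 → 23 → 70 → 35 → 106 → 53 → 160 → 80 → 40 → 20 → 10 → 5 → 16 → 8 → 4 → 2 → 1
Total steps = 81

81 steps


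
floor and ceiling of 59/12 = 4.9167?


59/12 = 4.9167
floor = 4
ceil = 5

floor = 4, ceil = 5


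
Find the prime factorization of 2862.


2862 / 2 = 1431
1431 / 3 = 477
477 / 3 = 159
159 / 3 = 53
53 / 53 = 1
2862 = 2 × 3^3 × 53


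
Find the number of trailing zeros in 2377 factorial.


floor(2377/5) = 475
floor(2377/25) = 95
floor(2377/125) = 19
floor(2377/625) = 3
Total = 592

592 trailing zeros


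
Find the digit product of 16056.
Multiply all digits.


1 × 6 × 0 × 5 × 6 = 0


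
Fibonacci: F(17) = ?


Sequence: 1, 1, 2, 3, 5, 8, 13, 21, 34, 55, 89, 144, 233, 377, 610, 987, 1597
F(17) = 1597


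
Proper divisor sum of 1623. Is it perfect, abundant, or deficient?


Proper divisors: 1, 3, 541
Sum = 1 + 3 + 541 = 545
545 < 1623 → deficient

s(1623) = 545 (deficient)


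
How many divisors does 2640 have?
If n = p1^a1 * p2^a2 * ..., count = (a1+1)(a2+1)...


2640 = 2^4 × 3^1 × 5^1 × 11^1
d(2640) = (4+1) × (1+1) × (1+1) × (1+1) = 40

40 divisors


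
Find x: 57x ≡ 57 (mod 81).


GCD(57, 81) = 3 divides 57
Divide: 19x ≡ 19 (mod 27)
x ≡ 1 (mod 27)


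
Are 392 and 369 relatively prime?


Euclidean algorithm:
392 = 1 * 369 + 23
369 = 16 * 23 + 1
23 = 23 * 1 + 0
GCD(392, 369) = 1

Yes, coprime (GCD = 1)


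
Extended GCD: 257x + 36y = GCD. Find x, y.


Tabular extended Euclidean (each row: r = 257*s + 36*t):
r=257, s=1, t=0
r=36, s=0, t=1
q=7: r=5, s=1, t=-7   [257*(1) + 36*(-7) = 5]
q=7: r=1, s=-7, t=50   [257*(-7) + 36*(50) = 1]
q=5: r=0, s=36, t=-257   [257*(36) + 36*(-257) = 0]
GCD = 1; from the row with r=1: x=-7, y=50
Check: 257*(-7) + 36*(50) = -1799 + 1800 = 1

GCD = 1, x = -7, y = 50


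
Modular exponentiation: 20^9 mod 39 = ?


20^1 mod 39 = 20
20^2 mod 39 = 10
20^3 mod 39 = 5
20^4 mod 39 = 22
20^5 mod 39 = 11
20^6 mod 39 = 25
20^7 mod 39 = 32
20^8 mod 39 = 16
20^9 mod 39 = 8


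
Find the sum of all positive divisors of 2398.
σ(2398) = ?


Divisors of 2398: 1, 2, 11, 22, 109, 218, 1199, 2398
Sum = 1 + 2 + 11 + 22 + 109 + 218 + 1199 + 2398 = 3960

σ(2398) = 3960


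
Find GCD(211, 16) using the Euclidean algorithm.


211 = 13 * 16 + 3
16 = 5 * 3 + 1
3 = 3 * 1 + 0
GCD = 1


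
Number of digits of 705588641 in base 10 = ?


705588641 has 9 digits in base 10
floor(log10(705588641)) + 1 = floor(8.8486) + 1 = 9

9 digits (base 10)


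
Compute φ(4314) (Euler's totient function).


4314 = 2 × 3 × 719
Prime factors: 2, 3, 719
φ(4314) = 4314 × (1-1/2) × (1-1/3) × (1-1/719)
= 4314 × 1/2 × 2/3 × 718/719 = 1436

φ(4314) = 1436


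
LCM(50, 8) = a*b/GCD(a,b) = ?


GCD(50, 8) = 2
LCM = 50*8/2 = 400/2 = 200

LCM = 200


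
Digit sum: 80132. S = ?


8 + 0 + 1 + 3 + 2 = 14


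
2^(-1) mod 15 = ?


Use the extended Euclidean algorithm on (15, 2); each row r = 15*s + 2*t:
r=15, s=1, t=0
r=2, s=0, t=1
q=7: r=1, s=1, t=-7   [15*(1) + 2*(-7) = 1]
q=2: r=0, s=-2, t=15   [15*(-2) + 2*(15) = 0]
GCD = 1 with t = -7, so 2*(-7) ≡ 1 (mod 15)
Inverse = -7 mod 15 = 8
Check: 2 * 8 = 16 ≡ 1 (mod 15)

2^(-1) ≡ 8 (mod 15)


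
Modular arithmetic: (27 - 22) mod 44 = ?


27 - 22 = 5
5 mod 44 = 5


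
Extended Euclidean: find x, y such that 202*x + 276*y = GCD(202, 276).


Tabular extended Euclidean (each row: r = 202*s + 276*t):
r=202, s=1, t=0
r=276, s=0, t=1
q=0: r=202, s=1, t=0   [202*(1) + 276*(0) = 202]
q=1: r=74, s=-1, t=1   [202*(-1) + 276*(1) = 74]
q=2: r=54, s=3, t=-2   [202*(3) + 276*(-2) = 54]
q=1: r=20, s=-4, t=3   [202*(-4) + 276*(3) = 20]
q=2: r=14, s=11, t=-8   [202*(11) + 276*(-8) = 14]
q=1: r=6, s=-15, t=11   [202*(-15) + 276*(11) = 6]
q=2: r=2, s=41, t=-30   [202*(41) + 276*(-30) = 2]
q=3: r=0, s=-138, t=101   [202*(-138) + 276*(101) = 0]
GCD = 2; from the row with r=2: x=41, y=-30
Check: 202*(41) + 276*(-30) = 8282 - 8280 = 2

GCD = 2, x = 41, y = -30


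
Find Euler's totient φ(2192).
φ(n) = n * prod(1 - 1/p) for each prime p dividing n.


2192 = 2^4 × 137
Prime factors: 2, 137
φ(2192) = 2192 × (1-1/2) × (1-1/137)
= 2192 × 1/2 × 136/137 = 1088

φ(2192) = 1088


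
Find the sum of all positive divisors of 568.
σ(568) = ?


Divisors of 568: 1, 2, 4, 8, 71, 142, 284, 568
Sum = 1 + 2 + 4 + 8 + 71 + 142 + 284 + 568 = 1080

σ(568) = 1080


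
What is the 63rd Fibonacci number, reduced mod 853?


F(k) mod 853 for k=1..63:
1, 1, 2, 3, 5, 8, 13, 21, 34, 55, 89, 144, 233, 377, 610, 134, 744, 25, 769, 794, 710, 651, 508, 306, 814, 267, 228, 495, 723, 365, 235, 600, 835, 582, 564, 293, 4, 297, 301, 598, 46, 644, 690, 481, 318, 799, 264, 210, 474, 684, 305, 136, 441, 577, 165, 742, 54, 796, 850, 793, 790, 730, 667
F(63) mod 853 = 667


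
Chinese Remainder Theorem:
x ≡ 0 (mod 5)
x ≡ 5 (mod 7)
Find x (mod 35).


M = 5*7 = 35
M1 = M/5 = 7, M2 = M/7 = 5
M1^(-1) mod 5 = 3, M2^(-1) mod 7 = 3
x = 0*7*3 + 5*5*3 = 75
75 mod 35 = 5
Check: 5 mod 5 = 0 ✓, 5 mod 7 = 5 ✓

x ≡ 5 (mod 35)


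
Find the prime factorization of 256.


256 / 2 = 128
128 / 2 = 64
64 / 2 = 32
32 / 2 = 16
16 / 2 = 8
8 / 2 = 4
4 / 2 = 2
2 / 2 = 1
256 = 2^8


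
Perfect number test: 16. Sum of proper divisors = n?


Proper divisors of 16: 1, 2, 4, 8
Sum = 1 + 2 + 4 + 8 = 15

No, 16 is not perfect (15 ≠ 16)


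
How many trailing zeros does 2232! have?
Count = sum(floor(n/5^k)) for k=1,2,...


floor(2232/5) = 446
floor(2232/25) = 89
floor(2232/125) = 17
floor(2232/625) = 3
Total = 555

555 trailing zeros


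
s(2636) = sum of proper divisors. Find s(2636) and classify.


Proper divisors: 1, 2, 4, 659, 1318
Sum = 1 + 2 + 4 + 659 + 1318 = 1984
1984 < 2636 → deficient

s(2636) = 1984 (deficient)


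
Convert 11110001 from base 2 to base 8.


11110001 (base 2) = 241 (decimal)
241 (decimal) = 361 (base 8)


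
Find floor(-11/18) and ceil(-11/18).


-11/18 = -0.6111
floor = -1
ceil = 0

floor = -1, ceil = 0


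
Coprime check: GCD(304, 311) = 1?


Euclidean algorithm:
311 = 1 * 304 + 7
304 = 43 * 7 + 3
7 = 2 * 3 + 1
3 = 3 * 1 + 0
GCD(304, 311) = 1

Yes, coprime (GCD = 1)


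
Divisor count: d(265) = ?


265 = 5^1 × 53^1
d(265) = (1+1) × (1+1) = 4

4 divisors


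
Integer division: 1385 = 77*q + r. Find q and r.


1385 = 77 * 17 + 76
Check: 1309 + 76 = 1385

q = 17, r = 76


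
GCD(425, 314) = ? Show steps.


425 = 1 * 314 + 111
314 = 2 * 111 + 92
111 = 1 * 92 + 19
92 = 4 * 19 + 16
19 = 1 * 16 + 3
16 = 5 * 3 + 1
3 = 3 * 1 + 0
GCD = 1


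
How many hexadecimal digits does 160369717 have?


160369717 in base 16 = 98F0C35
Number of digits = 7

7 digits (base 16)


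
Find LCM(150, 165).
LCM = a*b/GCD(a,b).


GCD(150, 165) = 15
LCM = 150*165/15 = 24750/15 = 1650

LCM = 1650


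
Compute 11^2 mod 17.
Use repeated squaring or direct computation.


11^1 mod 17 = 11
11^2 mod 17 = 2


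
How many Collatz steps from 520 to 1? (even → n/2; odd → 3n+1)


520 → 260 → 130 → 65 → 196 → 98 → 49 → 148 → 74 → 37 → 112 → 56 → 28 → 14 → 7 → 22 → 11 → 34 → 17 → 52 → 26 → 13 → 40 → 20 → 10 → 5 → 16 → 8 → 4 → 2 → 1
Total steps = 30

30 steps


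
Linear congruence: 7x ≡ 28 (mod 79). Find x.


GCD(7, 79) = 1, unique solution
a^(-1) mod 79 = 34
x = 34 * 28 mod 79 = 4

x ≡ 4 (mod 79)


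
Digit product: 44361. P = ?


4 × 4 × 3 × 6 × 1 = 288


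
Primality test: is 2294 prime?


2294 / 2 = 1147 (exact division)
2294 is NOT prime.

No, 2294 is not prime


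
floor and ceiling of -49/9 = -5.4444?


-49/9 = -5.4444
floor = -6
ceil = -5

floor = -6, ceil = -5


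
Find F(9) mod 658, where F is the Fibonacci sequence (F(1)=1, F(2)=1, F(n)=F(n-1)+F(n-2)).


F(k) mod 658 for k=1..9:
1, 1, 2, 3, 5, 8, 13, 21, 34
F(9) mod 658 = 34


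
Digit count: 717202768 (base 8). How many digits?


717202768 in base 8 = 5257722520
Number of digits = 10

10 digits (base 8)


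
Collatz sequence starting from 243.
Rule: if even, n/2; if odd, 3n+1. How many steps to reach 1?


243 → 730 → 365 → 1096 → 548 → 274 → 137 → 412 → 206 → 103 → 310 → 155 → 466 → 233 → 700 → 350 → 175 → 526 → 263 → 790 → 395 → 1186 → 593 → 1780 → 890 → 445 → 1336 → 668 → 334 → 167 → 502 → 251 → 754 → 377 → 1132 → 566 → 283 → 850 → 425 → 1276 → 638 → 319 → 958 → 479 → 1438 → 719 → 2158 → 1079 → 3238 → 1619 → 4858 → 2429 → 7288 → 3644 → 1822 → 911 → 2734 → 1367 → 4102 → 2051 → 6154 → 3077 → 9232 → 4616 → 2308 → 1154 → 577 → 1732 → 866 → 433 → 1300 → 650 → 325 → 976 → 488 → 244 → 122 → 61 → 184 → 92 → 46 → 23 → 70 → 35 → 106 → 53 → 160 → 80 → 40 → 20 → 10 → 5 → 16 → 8 → 4 → 2 → 1
Total steps = 96

96 steps


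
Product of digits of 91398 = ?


9 × 1 × 3 × 9 × 8 = 1944


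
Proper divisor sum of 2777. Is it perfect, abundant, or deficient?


Proper divisors: 1
Sum = 1 = 1
1 < 2777 → deficient

s(2777) = 1 (deficient)


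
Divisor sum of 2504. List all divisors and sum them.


Divisors of 2504: 1, 2, 4, 8, 313, 626, 1252, 2504
Sum = 1 + 2 + 4 + 8 + 313 + 626 + 1252 + 2504 = 4710

σ(2504) = 4710


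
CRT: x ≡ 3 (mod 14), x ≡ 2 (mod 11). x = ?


M = 14*11 = 154
M1 = M/14 = 11, M2 = M/11 = 14
M1^(-1) mod 14 = 9, M2^(-1) mod 11 = 4
x = 3*11*9 + 2*14*4 = 409
409 mod 154 = 101
Check: 101 mod 14 = 3 ✓, 101 mod 11 = 2 ✓

x ≡ 101 (mod 154)


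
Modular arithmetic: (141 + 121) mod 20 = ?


141 + 121 = 262
262 mod 20 = 2


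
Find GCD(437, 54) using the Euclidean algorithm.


437 = 8 * 54 + 5
54 = 10 * 5 + 4
5 = 1 * 4 + 1
4 = 4 * 1 + 0
GCD = 1


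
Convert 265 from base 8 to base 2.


265 (base 8) = 181 (decimal)
181 (decimal) = 10110101 (base 2)


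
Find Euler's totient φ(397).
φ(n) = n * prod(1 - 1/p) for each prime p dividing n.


397 = 397
Prime factors: 397
φ(397) = 397 × (1-1/397)
= 397 × 396/397 = 396

φ(397) = 396


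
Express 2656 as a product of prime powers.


2656 / 2 = 1328
1328 / 2 = 664
664 / 2 = 332
332 / 2 = 166
166 / 2 = 83
83 / 83 = 1
2656 = 2^5 × 83


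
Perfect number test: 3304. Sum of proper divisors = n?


Proper divisors of 3304: 1, 2, 4, 7, 8, 14, 28, 56, 59, 118, 236, 413, 472, 826, 1652
Sum = 1 + 2 + 4 + 7 + 8 + 14 + 28 + 56 + 59 + 118 + 236 + 413 + 472 + 826 + 1652 = 3896

No, 3304 is not perfect (3896 ≠ 3304)


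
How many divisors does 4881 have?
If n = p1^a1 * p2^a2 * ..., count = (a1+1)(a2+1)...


4881 = 3^1 × 1627^1
d(4881) = (1+1) × (1+1) = 4

4 divisors


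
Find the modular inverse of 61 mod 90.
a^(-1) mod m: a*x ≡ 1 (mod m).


Use the extended Euclidean algorithm on (90, 61); each row r = 90*s + 61*t:
r=90, s=1, t=0
r=61, s=0, t=1
q=1: r=29, s=1, t=-1   [90*(1) + 61*(-1) = 29]
q=2: r=3, s=-2, t=3   [90*(-2) + 61*(3) = 3]
q=9: r=2, s=19, t=-28   [90*(19) + 61*(-28) = 2]
q=1: r=1, s=-21, t=31   [90*(-21) + 61*(31) = 1]
q=2: r=0, s=61, t=-90   [90*(61) + 61*(-90) = 0]
GCD = 1 with t = 31, so 61*(31) ≡ 1 (mod 90)
Inverse = 31 mod 90 = 31
Check: 61 * 31 = 1891 ≡ 1 (mod 90)

61^(-1) ≡ 31 (mod 90)


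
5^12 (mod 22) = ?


5^1 mod 22 = 5
5^2 mod 22 = 3
5^3 mod 22 = 15
5^4 mod 22 = 9
5^5 mod 22 = 1
5^6 mod 22 = 5
5^7 mod 22 = 3
5^8 mod 22 = 15
5^9 mod 22 = 9
5^10 mod 22 = 1
5^11 mod 22 = 5
5^12 mod 22 = 3


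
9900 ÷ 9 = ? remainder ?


9900 = 9 * 1100 + 0
Check: 9900 + 0 = 9900

q = 1100, r = 0


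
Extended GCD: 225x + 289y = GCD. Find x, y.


Tabular extended Euclidean (each row: r = 225*s + 289*t):
r=225, s=1, t=0
r=289, s=0, t=1
q=0: r=225, s=1, t=0   [225*(1) + 289*(0) = 225]
q=1: r=64, s=-1, t=1   [225*(-1) + 289*(1) = 64]
q=3: r=33, s=4, t=-3   [225*(4) + 289*(-3) = 33]
q=1: r=31, s=-5, t=4   [225*(-5) + 289*(4) = 31]
q=1: r=2, s=9, t=-7   [225*(9) + 289*(-7) = 2]
q=15: r=1, s=-140, t=109   [225*(-140) + 289*(109) = 1]
q=2: r=0, s=289, t=-225   [225*(289) + 289*(-225) = 0]
GCD = 1; from the row with r=1: x=-140, y=109
Check: 225*(-140) + 289*(109) = -31500 + 31501 = 1

GCD = 1, x = -140, y = 109


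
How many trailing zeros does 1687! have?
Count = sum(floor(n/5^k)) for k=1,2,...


floor(1687/5) = 337
floor(1687/25) = 67
floor(1687/125) = 13
floor(1687/625) = 2
Total = 419

419 trailing zeros


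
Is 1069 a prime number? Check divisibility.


Check divisors up to sqrt(1069) = 32.6956
No divisors found.
1069 is prime.

Yes, 1069 is prime


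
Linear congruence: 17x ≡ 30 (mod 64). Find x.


GCD(17, 64) = 1, unique solution
a^(-1) mod 64 = 49
x = 49 * 30 mod 64 = 62

x ≡ 62 (mod 64)


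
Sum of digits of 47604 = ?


4 + 7 + 6 + 0 + 4 = 21


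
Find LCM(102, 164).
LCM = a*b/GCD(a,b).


GCD(102, 164) = 2
LCM = 102*164/2 = 16728/2 = 8364

LCM = 8364


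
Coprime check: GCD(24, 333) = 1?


Euclidean algorithm:
333 = 13 * 24 + 21
24 = 1 * 21 + 3
21 = 7 * 3 + 0
GCD(24, 333) = 3

No, not coprime (GCD = 3)


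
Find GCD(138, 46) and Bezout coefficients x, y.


Tabular extended Euclidean (each row: r = 138*s + 46*t):
r=138, s=1, t=0
r=46, s=0, t=1
q=3: r=0, s=1, t=-3   [138*(1) + 46*(-3) = 0]
GCD = 46; from the row with r=46: x=0, y=1
Check: 138*(0) + 46*(1) = 0 + 46 = 46

GCD = 46, x = 0, y = 1


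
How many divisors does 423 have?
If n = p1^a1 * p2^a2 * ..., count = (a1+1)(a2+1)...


423 = 3^2 × 47^1
d(423) = (2+1) × (1+1) = 6

6 divisors


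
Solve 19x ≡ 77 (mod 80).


GCD(19, 80) = 1, unique solution
a^(-1) mod 80 = 59
x = 59 * 77 mod 80 = 63

x ≡ 63 (mod 80)


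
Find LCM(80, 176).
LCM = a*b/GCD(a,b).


GCD(80, 176) = 16
LCM = 80*176/16 = 14080/16 = 880

LCM = 880


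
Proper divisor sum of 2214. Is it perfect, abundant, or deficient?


Proper divisors: 1, 2, 3, 6, 9, 18, 27, 41, 54, 82, 123, 246, 369, 738, 1107
Sum = 1 + 2 + 3 + 6 + 9 + 18 + 27 + 41 + 54 + 82 + 123 + 246 + 369 + 738 + 1107 = 2826
2826 > 2214 → abundant

s(2214) = 2826 (abundant)


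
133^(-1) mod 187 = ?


Use the extended Euclidean algorithm on (187, 133); each row r = 187*s + 133*t:
r=187, s=1, t=0
r=133, s=0, t=1
q=1: r=54, s=1, t=-1   [187*(1) + 133*(-1) = 54]
q=2: r=25, s=-2, t=3   [187*(-2) + 133*(3) = 25]
q=2: r=4, s=5, t=-7   [187*(5) + 133*(-7) = 4]
q=6: r=1, s=-32, t=45   [187*(-32) + 133*(45) = 1]
q=4: r=0, s=133, t=-187   [187*(133) + 133*(-187) = 0]
GCD = 1 with t = 45, so 133*(45) ≡ 1 (mod 187)
Inverse = 45 mod 187 = 45
Check: 133 * 45 = 5985 ≡ 1 (mod 187)

133^(-1) ≡ 45 (mod 187)


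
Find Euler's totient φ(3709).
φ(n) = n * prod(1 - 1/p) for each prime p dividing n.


3709 = 3709
Prime factors: 3709
φ(3709) = 3709 × (1-1/3709)
= 3709 × 3708/3709 = 3708

φ(3709) = 3708


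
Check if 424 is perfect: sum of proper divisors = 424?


Proper divisors of 424: 1, 2, 4, 8, 53, 106, 212
Sum = 1 + 2 + 4 + 8 + 53 + 106 + 212 = 386

No, 424 is not perfect (386 ≠ 424)


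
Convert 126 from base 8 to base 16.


126 (base 8) = 86 (decimal)
86 (decimal) = 56 (base 16)


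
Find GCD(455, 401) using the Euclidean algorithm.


455 = 1 * 401 + 54
401 = 7 * 54 + 23
54 = 2 * 23 + 8
23 = 2 * 8 + 7
8 = 1 * 7 + 1
7 = 7 * 1 + 0
GCD = 1


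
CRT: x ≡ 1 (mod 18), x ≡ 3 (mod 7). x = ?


M = 18*7 = 126
M1 = M/18 = 7, M2 = M/7 = 18
M1^(-1) mod 18 = 13, M2^(-1) mod 7 = 2
x = 1*7*13 + 3*18*2 = 199
199 mod 126 = 73
Check: 73 mod 18 = 1 ✓, 73 mod 7 = 3 ✓

x ≡ 73 (mod 126)


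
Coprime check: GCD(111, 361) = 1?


Euclidean algorithm:
361 = 3 * 111 + 28
111 = 3 * 28 + 27
28 = 1 * 27 + 1
27 = 27 * 1 + 0
GCD(111, 361) = 1

Yes, coprime (GCD = 1)


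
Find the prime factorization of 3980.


3980 / 2 = 1990
1990 / 2 = 995
995 / 5 = 199
199 / 199 = 1
3980 = 2^2 × 5 × 199


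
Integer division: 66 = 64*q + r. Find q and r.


66 = 64 * 1 + 2
Check: 64 + 2 = 66

q = 1, r = 2


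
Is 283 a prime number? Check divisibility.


Check divisors up to sqrt(283) = 16.8226
No divisors found.
283 is prime.

Yes, 283 is prime


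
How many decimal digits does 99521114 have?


99521114 has 8 digits in base 10
floor(log10(99521114)) + 1 = floor(7.9979) + 1 = 8

8 digits (base 10)


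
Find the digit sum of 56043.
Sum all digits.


5 + 6 + 0 + 4 + 3 = 18


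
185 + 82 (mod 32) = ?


185 + 82 = 267
267 mod 32 = 11


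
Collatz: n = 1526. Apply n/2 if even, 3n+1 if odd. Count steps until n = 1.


1526 → 763 → 2290 → 1145 → 3436 → 1718 → 859 → 2578 → 1289 → 3868 → 1934 → 967 → 2902 → 1451 → 4354 → 2177 → 6532 → 3266 → 1633 → 4900 → 2450 → 1225 → 3676 → 1838 → 919 → 2758 → 1379 → 4138 → 2069 → 6208 → 3104 → 1552 → 776 → 388 → 194 → 97 → 292 → 146 → 73 → 220 → 110 → 55 → 166 → 83 → 250 → 125 → 376 → 188 → 94 → 47 → 142 → 71 → 214 → 107 → 322 → 161 → 484 → 242 → 121 → 364 → 182 → 91 → 274 → 137 → 412 → 206 → 103 → 310 → 155 → 466 → 233 → 700 → 350 → 175 → 526 → 263 → 790 → 395 → 1186 → 593 → 1780 → 890 → 445 → 1336 → 668 → 334 → 167 → 502 → 251 → 754 → 377 → 1132 → 566 → 283 → 850 → 425 → 1276 → 638 → 319 → 958 → 479 → 1438 → 719 → 2158 → 1079 → 3238 → 1619 → 4858 → 2429 → 7288 → 3644 → 1822 → 911 → 2734 → 1367 → 4102 → 2051 → 6154 → 3077 → 9232 → 4616 → 2308 → 1154 → 577 → 1732 → 866 → 433 → 1300 → 650 → 325 → 976 → 488 → 244 → 122 → 61 → 184 → 92 → 46 → 23 → 70 → 35 → 106 → 53 → 160 → 80 → 40 → 20 → 10 → 5 → 16 → 8 → 4 → 2 → 1
Total steps = 153

153 steps


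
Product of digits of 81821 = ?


8 × 1 × 8 × 2 × 1 = 128


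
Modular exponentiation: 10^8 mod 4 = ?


10^1 mod 4 = 2
10^2 mod 4 = 0
10^3 mod 4 = 0
10^4 mod 4 = 0
10^5 mod 4 = 0
10^6 mod 4 = 0
10^7 mod 4 = 0
10^8 mod 4 = 0


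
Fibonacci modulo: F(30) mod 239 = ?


F(k) mod 239 for k=1..30:
1, 1, 2, 3, 5, 8, 13, 21, 34, 55, 89, 144, 233, 138, 132, 31, 163, 194, 118, 73, 191, 25, 216, 2, 218, 220, 199, 180, 140, 81
F(30) mod 239 = 81


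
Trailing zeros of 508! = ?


floor(508/5) = 101
floor(508/25) = 20
floor(508/125) = 4
Total = 125

125 trailing zeros


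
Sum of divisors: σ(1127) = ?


Divisors of 1127: 1, 7, 23, 49, 161, 1127
Sum = 1 + 7 + 23 + 49 + 161 + 1127 = 1368

σ(1127) = 1368


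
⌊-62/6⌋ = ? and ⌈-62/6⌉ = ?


-62/6 = -10.3333
floor = -11
ceil = -10

floor = -11, ceil = -10


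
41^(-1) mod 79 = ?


Use the extended Euclidean algorithm on (79, 41); each row r = 79*s + 41*t:
r=79, s=1, t=0
r=41, s=0, t=1
q=1: r=38, s=1, t=-1   [79*(1) + 41*(-1) = 38]
q=1: r=3, s=-1, t=2   [79*(-1) + 41*(2) = 3]
q=12: r=2, s=13, t=-25   [79*(13) + 41*(-25) = 2]
q=1: r=1, s=-14, t=27   [79*(-14) + 41*(27) = 1]
q=2: r=0, s=41, t=-79   [79*(41) + 41*(-79) = 0]
GCD = 1 with t = 27, so 41*(27) ≡ 1 (mod 79)
Inverse = 27 mod 79 = 27
Check: 41 * 27 = 1107 ≡ 1 (mod 79)

41^(-1) ≡ 27 (mod 79)


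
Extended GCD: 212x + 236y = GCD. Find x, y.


Tabular extended Euclidean (each row: r = 212*s + 236*t):
r=212, s=1, t=0
r=236, s=0, t=1
q=0: r=212, s=1, t=0   [212*(1) + 236*(0) = 212]
q=1: r=24, s=-1, t=1   [212*(-1) + 236*(1) = 24]
q=8: r=20, s=9, t=-8   [212*(9) + 236*(-8) = 20]
q=1: r=4, s=-10, t=9   [212*(-10) + 236*(9) = 4]
q=5: r=0, s=59, t=-53   [212*(59) + 236*(-53) = 0]
GCD = 4; from the row with r=4: x=-10, y=9
Check: 212*(-10) + 236*(9) = -2120 + 2124 = 4

GCD = 4, x = -10, y = 9


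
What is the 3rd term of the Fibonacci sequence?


Sequence: 1, 1, 2
F(3) = 2


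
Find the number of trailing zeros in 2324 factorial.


floor(2324/5) = 464
floor(2324/25) = 92
floor(2324/125) = 18
floor(2324/625) = 3
Total = 577

577 trailing zeros


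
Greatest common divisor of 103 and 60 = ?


103 = 1 * 60 + 43
60 = 1 * 43 + 17
43 = 2 * 17 + 9
17 = 1 * 9 + 8
9 = 1 * 8 + 1
8 = 8 * 1 + 0
GCD = 1


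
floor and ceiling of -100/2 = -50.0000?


-100/2 = -50.0000
floor = -50
ceil = -50

floor = -50, ceil = -50


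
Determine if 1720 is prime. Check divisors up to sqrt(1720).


1720 / 2 = 860 (exact division)
1720 is NOT prime.

No, 1720 is not prime


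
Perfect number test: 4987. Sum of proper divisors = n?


Proper divisors of 4987: 1
Sum = 1 = 1

No, 4987 is not perfect (1 ≠ 4987)


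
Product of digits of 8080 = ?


8 × 0 × 8 × 0 = 0


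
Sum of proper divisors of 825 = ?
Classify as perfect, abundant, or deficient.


Proper divisors: 1, 3, 5, 11, 15, 25, 33, 55, 75, 165, 275
Sum = 1 + 3 + 5 + 11 + 15 + 25 + 33 + 55 + 75 + 165 + 275 = 663
663 < 825 → deficient

s(825) = 663 (deficient)


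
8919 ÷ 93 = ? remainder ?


8919 = 93 * 95 + 84
Check: 8835 + 84 = 8919

q = 95, r = 84


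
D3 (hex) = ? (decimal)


D3 (base 16) = 211 (decimal)
211 (decimal) = 211 (base 10)


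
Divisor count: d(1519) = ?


1519 = 7^2 × 31^1
d(1519) = (2+1) × (1+1) = 6

6 divisors


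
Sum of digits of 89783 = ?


8 + 9 + 7 + 8 + 3 = 35


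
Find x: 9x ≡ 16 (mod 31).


GCD(9, 31) = 1, unique solution
a^(-1) mod 31 = 7
x = 7 * 16 mod 31 = 19

x ≡ 19 (mod 31)


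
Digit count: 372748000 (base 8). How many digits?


372748000 in base 8 = 2615727340
Number of digits = 10

10 digits (base 8)


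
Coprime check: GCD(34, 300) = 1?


Euclidean algorithm:
300 = 8 * 34 + 28
34 = 1 * 28 + 6
28 = 4 * 6 + 4
6 = 1 * 4 + 2
4 = 2 * 2 + 0
GCD(34, 300) = 2

No, not coprime (GCD = 2)


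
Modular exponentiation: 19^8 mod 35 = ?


19^1 mod 35 = 19
19^2 mod 35 = 11
19^3 mod 35 = 34
19^4 mod 35 = 16
19^5 mod 35 = 24
19^6 mod 35 = 1
19^7 mod 35 = 19
19^8 mod 35 = 11


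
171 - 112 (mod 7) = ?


171 - 112 = 59
59 mod 7 = 3


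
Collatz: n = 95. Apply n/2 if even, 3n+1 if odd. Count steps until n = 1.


95 → 286 → 143 → 430 → 215 → 646 → 323 → 970 → 485 → 1456 → 728 → 364 → 182 → 91 → 274 → 137 → 412 → 206 → 103 → 310 → 155 → 466 → 233 → 700 → 350 → 175 → 526 → 263 → 790 → 395 → 1186 → 593 → 1780 → 890 → 445 → 1336 → 668 → 334 → 167 → 502 → 251 → 754 → 377 → 1132 → 566 → 283 → 850 → 425 → 1276 → 638 → 319 → 958 → 479 → 1438 → 719 → 2158 → 1079 → 3238 → 1619 → 4858 → 2429 → 7288 → 3644 → 1822 → 911 → 2734 → 1367 → 4102 → 2051 → 6154 → 3077 → 9232 → 4616 → 2308 → 1154 → 577 → 1732 → 866 → 433 → 1300 → 650 → 325 → 976 → 488 → 244 → 122 → 61 → 184 → 92 → 46 → 23 → 70 → 35 → 106 → 53 → 160 → 80 → 40 → 20 → 10 → 5 → 16 → 8 → 4 → 2 → 1
Total steps = 105

105 steps


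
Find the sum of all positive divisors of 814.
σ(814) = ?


Divisors of 814: 1, 2, 11, 22, 37, 74, 407, 814
Sum = 1 + 2 + 11 + 22 + 37 + 74 + 407 + 814 = 1368

σ(814) = 1368


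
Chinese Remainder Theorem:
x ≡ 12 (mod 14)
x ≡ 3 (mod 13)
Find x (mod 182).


M = 14*13 = 182
M1 = M/14 = 13, M2 = M/13 = 14
M1^(-1) mod 14 = 13, M2^(-1) mod 13 = 1
x = 12*13*13 + 3*14*1 = 2070
2070 mod 182 = 68
Check: 68 mod 14 = 12 ✓, 68 mod 13 = 3 ✓

x ≡ 68 (mod 182)


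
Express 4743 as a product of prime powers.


4743 / 3 = 1581
1581 / 3 = 527
527 / 17 = 31
31 / 31 = 1
4743 = 3^2 × 17 × 31


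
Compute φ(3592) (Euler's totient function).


3592 = 2^3 × 449
Prime factors: 2, 449
φ(3592) = 3592 × (1-1/2) × (1-1/449)
= 3592 × 1/2 × 448/449 = 1792

φ(3592) = 1792


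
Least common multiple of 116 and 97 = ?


GCD(116, 97) = 1
LCM = 116*97/1 = 11252/1 = 11252

LCM = 11252


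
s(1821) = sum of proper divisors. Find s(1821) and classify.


Proper divisors: 1, 3, 607
Sum = 1 + 3 + 607 = 611
611 < 1821 → deficient

s(1821) = 611 (deficient)


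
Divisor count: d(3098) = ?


3098 = 2^1 × 1549^1
d(3098) = (1+1) × (1+1) = 4

4 divisors


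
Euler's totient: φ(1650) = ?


1650 = 2 × 3 × 5^2 × 11
Prime factors: 2, 3, 5, 11
φ(1650) = 1650 × (1-1/2) × (1-1/3) × (1-1/5) × (1-1/11)
= 1650 × 1/2 × 2/3 × 4/5 × 10/11 = 400

φ(1650) = 400


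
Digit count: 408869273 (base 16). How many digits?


408869273 in base 16 = 185ED999
Number of digits = 8

8 digits (base 16)


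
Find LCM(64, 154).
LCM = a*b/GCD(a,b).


GCD(64, 154) = 2
LCM = 64*154/2 = 9856/2 = 4928

LCM = 4928


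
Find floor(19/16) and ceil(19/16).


19/16 = 1.1875
floor = 1
ceil = 2

floor = 1, ceil = 2


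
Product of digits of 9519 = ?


9 × 5 × 1 × 9 = 405


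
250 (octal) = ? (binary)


250 (base 8) = 168 (decimal)
168 (decimal) = 10101000 (base 2)


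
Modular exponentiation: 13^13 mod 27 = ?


13^1 mod 27 = 13
13^2 mod 27 = 7
13^3 mod 27 = 10
13^4 mod 27 = 22
13^5 mod 27 = 16
13^6 mod 27 = 19
13^7 mod 27 = 4
13^8 mod 27 = 25
13^9 mod 27 = 1
13^10 mod 27 = 13
13^11 mod 27 = 7
13^12 mod 27 = 10
13^13 mod 27 = 22


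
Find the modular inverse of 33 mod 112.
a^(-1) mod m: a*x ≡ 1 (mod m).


Use the extended Euclidean algorithm on (112, 33); each row r = 112*s + 33*t:
r=112, s=1, t=0
r=33, s=0, t=1
q=3: r=13, s=1, t=-3   [112*(1) + 33*(-3) = 13]
q=2: r=7, s=-2, t=7   [112*(-2) + 33*(7) = 7]
q=1: r=6, s=3, t=-10   [112*(3) + 33*(-10) = 6]
q=1: r=1, s=-5, t=17   [112*(-5) + 33*(17) = 1]
q=6: r=0, s=33, t=-112   [112*(33) + 33*(-112) = 0]
GCD = 1 with t = 17, so 33*(17) ≡ 1 (mod 112)
Inverse = 17 mod 112 = 17
Check: 33 * 17 = 561 ≡ 1 (mod 112)

33^(-1) ≡ 17 (mod 112)


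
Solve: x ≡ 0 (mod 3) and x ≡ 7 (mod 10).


M = 3*10 = 30
M1 = M/3 = 10, M2 = M/10 = 3
M1^(-1) mod 3 = 1, M2^(-1) mod 10 = 7
x = 0*10*1 + 7*3*7 = 147
147 mod 30 = 27
Check: 27 mod 3 = 0 ✓, 27 mod 10 = 7 ✓

x ≡ 27 (mod 30)


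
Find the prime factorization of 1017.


1017 / 3 = 339
339 / 3 = 113
113 / 113 = 1
1017 = 3^2 × 113


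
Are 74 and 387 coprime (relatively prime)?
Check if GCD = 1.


Euclidean algorithm:
387 = 5 * 74 + 17
74 = 4 * 17 + 6
17 = 2 * 6 + 5
6 = 1 * 5 + 1
5 = 5 * 1 + 0
GCD(74, 387) = 1

Yes, coprime (GCD = 1)


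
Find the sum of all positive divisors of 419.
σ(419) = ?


Divisors of 419: 1, 419
Sum = 1 + 419 = 420

σ(419) = 420


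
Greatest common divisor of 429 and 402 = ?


429 = 1 * 402 + 27
402 = 14 * 27 + 24
27 = 1 * 24 + 3
24 = 8 * 3 + 0
GCD = 3


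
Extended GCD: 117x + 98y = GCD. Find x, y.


Tabular extended Euclidean (each row: r = 117*s + 98*t):
r=117, s=1, t=0
r=98, s=0, t=1
q=1: r=19, s=1, t=-1   [117*(1) + 98*(-1) = 19]
q=5: r=3, s=-5, t=6   [117*(-5) + 98*(6) = 3]
q=6: r=1, s=31, t=-37   [117*(31) + 98*(-37) = 1]
q=3: r=0, s=-98, t=117   [117*(-98) + 98*(117) = 0]
GCD = 1; from the row with r=1: x=31, y=-37
Check: 117*(31) + 98*(-37) = 3627 - 3626 = 1

GCD = 1, x = 31, y = -37


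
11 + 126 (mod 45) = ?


11 + 126 = 137
137 mod 45 = 2


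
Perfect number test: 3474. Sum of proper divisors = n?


Proper divisors of 3474: 1, 2, 3, 6, 9, 18, 193, 386, 579, 1158, 1737
Sum = 1 + 2 + 3 + 6 + 9 + 18 + 193 + 386 + 579 + 1158 + 1737 = 4092

No, 3474 is not perfect (4092 ≠ 3474)


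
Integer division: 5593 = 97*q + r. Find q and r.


5593 = 97 * 57 + 64
Check: 5529 + 64 = 5593

q = 57, r = 64


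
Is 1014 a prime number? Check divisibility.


1014 / 2 = 507 (exact division)
1014 is NOT prime.

No, 1014 is not prime


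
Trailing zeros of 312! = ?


floor(312/5) = 62
floor(312/25) = 12
floor(312/125) = 2
Total = 76

76 trailing zeros


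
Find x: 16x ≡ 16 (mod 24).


GCD(16, 24) = 8 divides 16
Divide: 2x ≡ 2 (mod 3)
x ≡ 1 (mod 3)


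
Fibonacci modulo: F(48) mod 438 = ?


F(k) mod 438 for k=1..48:
1, 1, 2, 3, 5, 8, 13, 21, 34, 55, 89, 144, 233, 377, 172, 111, 283, 394, 239, 195, 434, 191, 187, 378, 127, 67, 194, 261, 17, 278, 295, 135, 430, 127, 119, 246, 365, 173, 100, 273, 373, 208, 143, 351, 56, 407, 25, 432
F(48) mod 438 = 432


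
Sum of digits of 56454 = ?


5 + 6 + 4 + 5 + 4 = 24


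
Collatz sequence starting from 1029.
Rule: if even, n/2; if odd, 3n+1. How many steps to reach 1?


1029 → 3088 → 1544 → 772 → 386 → 193 → 580 → 290 → 145 → 436 → 218 → 109 → 328 → 164 → 82 → 41 → 124 → 62 → 31 → 94 → 47 → 142 → 71 → 214 → 107 → 322 → 161 → 484 → 242 → 121 → 364 → 182 → 91 → 274 → 137 → 412 → 206 → 103 → 310 → 155 → 466 → 233 → 700 → 350 → 175 → 526 → 263 → 790 → 395 → 1186 → 593 → 1780 → 890 → 445 → 1336 → 668 → 334 → 167 → 502 → 251 → 754 → 377 → 1132 → 566 → 283 → 850 → 425 → 1276 → 638 → 319 → 958 → 479 → 1438 → 719 → 2158 → 1079 → 3238 → 1619 → 4858 → 2429 → 7288 → 3644 → 1822 → 911 → 2734 → 1367 → 4102 → 2051 → 6154 → 3077 → 9232 → 4616 → 2308 → 1154 → 577 → 1732 → 866 → 433 → 1300 → 650 → 325 → 976 → 488 → 244 → 122 → 61 → 184 → 92 → 46 → 23 → 70 → 35 → 106 → 53 → 160 → 80 → 40 → 20 → 10 → 5 → 16 → 8 → 4 → 2 → 1
Total steps = 124

124 steps


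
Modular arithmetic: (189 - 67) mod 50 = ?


189 - 67 = 122
122 mod 50 = 22


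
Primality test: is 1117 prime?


Check divisors up to sqrt(1117) = 33.4215
No divisors found.
1117 is prime.

Yes, 1117 is prime


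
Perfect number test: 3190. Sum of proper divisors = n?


Proper divisors of 3190: 1, 2, 5, 10, 11, 22, 29, 55, 58, 110, 145, 290, 319, 638, 1595
Sum = 1 + 2 + 5 + 10 + 11 + 22 + 29 + 55 + 58 + 110 + 145 + 290 + 319 + 638 + 1595 = 3290

No, 3190 is not perfect (3290 ≠ 3190)


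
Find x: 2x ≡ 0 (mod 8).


GCD(2, 8) = 2 divides 0
Divide: 1x ≡ 0 (mod 4)
x ≡ 0 (mod 4)


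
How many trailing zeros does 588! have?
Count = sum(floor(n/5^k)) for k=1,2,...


floor(588/5) = 117
floor(588/25) = 23
floor(588/125) = 4
Total = 144

144 trailing zeros


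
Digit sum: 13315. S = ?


1 + 3 + 3 + 1 + 5 = 13


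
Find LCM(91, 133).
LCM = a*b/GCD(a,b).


GCD(91, 133) = 7
LCM = 91*133/7 = 12103/7 = 1729

LCM = 1729


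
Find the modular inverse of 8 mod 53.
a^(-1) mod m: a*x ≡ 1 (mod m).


Use the extended Euclidean algorithm on (53, 8); each row r = 53*s + 8*t:
r=53, s=1, t=0
r=8, s=0, t=1
q=6: r=5, s=1, t=-6   [53*(1) + 8*(-6) = 5]
q=1: r=3, s=-1, t=7   [53*(-1) + 8*(7) = 3]
q=1: r=2, s=2, t=-13   [53*(2) + 8*(-13) = 2]
q=1: r=1, s=-3, t=20   [53*(-3) + 8*(20) = 1]
q=2: r=0, s=8, t=-53   [53*(8) + 8*(-53) = 0]
GCD = 1 with t = 20, so 8*(20) ≡ 1 (mod 53)
Inverse = 20 mod 53 = 20
Check: 8 * 20 = 160 ≡ 1 (mod 53)

8^(-1) ≡ 20 (mod 53)


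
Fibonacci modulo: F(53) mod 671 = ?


F(k) mod 671 for k=1..53:
1, 1, 2, 3, 5, 8, 13, 21, 34, 55, 89, 144, 233, 377, 610, 316, 255, 571, 155, 55, 210, 265, 475, 69, 544, 613, 486, 428, 243, 0, 243, 243, 486, 58, 544, 602, 475, 406, 210, 616, 155, 100, 255, 355, 610, 294, 233, 527, 89, 616, 34, 650, 13
F(53) mod 671 = 13


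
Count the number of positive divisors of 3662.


3662 = 2^1 × 1831^1
d(3662) = (1+1) × (1+1) = 4

4 divisors


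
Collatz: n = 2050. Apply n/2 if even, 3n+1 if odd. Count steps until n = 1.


2050 → 1025 → 3076 → 1538 → 769 → 2308 → 1154 → 577 → 1732 → 866 → 433 → 1300 → 650 → 325 → 976 → 488 → 244 → 122 → 61 → 184 → 92 → 46 → 23 → 70 → 35 → 106 → 53 → 160 → 80 → 40 → 20 → 10 → 5 → 16 → 8 → 4 → 2 → 1
Total steps = 37

37 steps


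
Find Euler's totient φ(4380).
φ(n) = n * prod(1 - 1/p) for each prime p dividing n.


4380 = 2^2 × 3 × 5 × 73
Prime factors: 2, 3, 5, 73
φ(4380) = 4380 × (1-1/2) × (1-1/3) × (1-1/5) × (1-1/73)
= 4380 × 1/2 × 2/3 × 4/5 × 72/73 = 1152

φ(4380) = 1152


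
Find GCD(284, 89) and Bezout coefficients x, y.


Tabular extended Euclidean (each row: r = 284*s + 89*t):
r=284, s=1, t=0
r=89, s=0, t=1
q=3: r=17, s=1, t=-3   [284*(1) + 89*(-3) = 17]
q=5: r=4, s=-5, t=16   [284*(-5) + 89*(16) = 4]
q=4: r=1, s=21, t=-67   [284*(21) + 89*(-67) = 1]
q=4: r=0, s=-89, t=284   [284*(-89) + 89*(284) = 0]
GCD = 1; from the row with r=1: x=21, y=-67
Check: 284*(21) + 89*(-67) = 5964 - 5963 = 1

GCD = 1, x = 21, y = -67


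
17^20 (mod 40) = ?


17^1 mod 40 = 17
17^2 mod 40 = 9
17^3 mod 40 = 33
17^4 mod 40 = 1
17^5 mod 40 = 17
17^6 mod 40 = 9
17^7 mod 40 = 33
17^8 mod 40 = 1
17^9 mod 40 = 17
17^10 mod 40 = 9
17^11 mod 40 = 33
17^12 mod 40 = 1
17^13 mod 40 = 17
17^14 mod 40 = 9
17^15 mod 40 = 33
17^16 mod 40 = 1
17^17 mod 40 = 17
17^18 mod 40 = 9
17^19 mod 40 = 33
17^20 mod 40 = 1


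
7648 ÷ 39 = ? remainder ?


7648 = 39 * 196 + 4
Check: 7644 + 4 = 7648

q = 196, r = 4


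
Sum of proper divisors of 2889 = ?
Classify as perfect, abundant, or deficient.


Proper divisors: 1, 3, 9, 27, 107, 321, 963
Sum = 1 + 3 + 9 + 27 + 107 + 321 + 963 = 1431
1431 < 2889 → deficient

s(2889) = 1431 (deficient)


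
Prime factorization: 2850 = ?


2850 / 2 = 1425
1425 / 3 = 475
475 / 5 = 95
95 / 5 = 19
19 / 19 = 1
2850 = 2 × 3 × 5^2 × 19


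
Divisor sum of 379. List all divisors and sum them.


Divisors of 379: 1, 379
Sum = 1 + 379 = 380

σ(379) = 380


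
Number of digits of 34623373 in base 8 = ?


34623373 in base 8 = 204047615
Number of digits = 9

9 digits (base 8)


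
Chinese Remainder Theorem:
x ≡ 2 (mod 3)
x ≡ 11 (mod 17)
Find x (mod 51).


M = 3*17 = 51
M1 = M/3 = 17, M2 = M/17 = 3
M1^(-1) mod 3 = 2, M2^(-1) mod 17 = 6
x = 2*17*2 + 11*3*6 = 266
266 mod 51 = 11
Check: 11 mod 3 = 2 ✓, 11 mod 17 = 11 ✓

x ≡ 11 (mod 51)


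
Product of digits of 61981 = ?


6 × 1 × 9 × 8 × 1 = 432


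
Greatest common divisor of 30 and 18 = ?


30 = 1 * 18 + 12
18 = 1 * 12 + 6
12 = 2 * 6 + 0
GCD = 6


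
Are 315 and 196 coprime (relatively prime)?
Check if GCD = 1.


Euclidean algorithm:
315 = 1 * 196 + 119
196 = 1 * 119 + 77
119 = 1 * 77 + 42
77 = 1 * 42 + 35
42 = 1 * 35 + 7
35 = 5 * 7 + 0
GCD(315, 196) = 7

No, not coprime (GCD = 7)


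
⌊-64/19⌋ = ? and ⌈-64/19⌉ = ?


-64/19 = -3.3684
floor = -4
ceil = -3

floor = -4, ceil = -3


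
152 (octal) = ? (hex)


152 (base 8) = 106 (decimal)
106 (decimal) = 6A (base 16)


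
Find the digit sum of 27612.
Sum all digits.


2 + 7 + 6 + 1 + 2 = 18


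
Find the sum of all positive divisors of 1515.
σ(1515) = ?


Divisors of 1515: 1, 3, 5, 15, 101, 303, 505, 1515
Sum = 1 + 3 + 5 + 15 + 101 + 303 + 505 + 1515 = 2448

σ(1515) = 2448


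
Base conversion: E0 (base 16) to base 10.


E0 (base 16) = 224 (decimal)
224 (decimal) = 224 (base 10)


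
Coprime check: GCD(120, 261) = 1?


Euclidean algorithm:
261 = 2 * 120 + 21
120 = 5 * 21 + 15
21 = 1 * 15 + 6
15 = 2 * 6 + 3
6 = 2 * 3 + 0
GCD(120, 261) = 3

No, not coprime (GCD = 3)


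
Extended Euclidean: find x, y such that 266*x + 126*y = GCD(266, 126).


Tabular extended Euclidean (each row: r = 266*s + 126*t):
r=266, s=1, t=0
r=126, s=0, t=1
q=2: r=14, s=1, t=-2   [266*(1) + 126*(-2) = 14]
q=9: r=0, s=-9, t=19   [266*(-9) + 126*(19) = 0]
GCD = 14; from the row with r=14: x=1, y=-2
Check: 266*(1) + 126*(-2) = 266 - 252 = 14

GCD = 14, x = 1, y = -2


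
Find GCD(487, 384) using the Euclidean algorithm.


487 = 1 * 384 + 103
384 = 3 * 103 + 75
103 = 1 * 75 + 28
75 = 2 * 28 + 19
28 = 1 * 19 + 9
19 = 2 * 9 + 1
9 = 9 * 1 + 0
GCD = 1


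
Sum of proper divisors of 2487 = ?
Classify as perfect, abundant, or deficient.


Proper divisors: 1, 3, 829
Sum = 1 + 3 + 829 = 833
833 < 2487 → deficient

s(2487) = 833 (deficient)


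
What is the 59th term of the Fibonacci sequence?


Sequence: 1, 1, 2, 3, 5, 8, 13, 21, 34, 55, 89, 144, 233, 377, 610, 987, 1597, 2584, 4181, 6765, 10946, 17711, 28657, 46368, 75025, 121393, 196418, 317811, 514229, 832040, 1346269, 2178309, 3524578, 5702887, 9227465, 14930352, 24157817, 39088169, 63245986, 102334155, 165580141, 267914296, 433494437, 701408733, 1134903170, 1836311903, 2971215073, 4807526976, 7778742049, 12586269025, 20365011074, 32951280099, 53316291173, 86267571272, 139583862445, 225851433717, 365435296162, 591286729879, 956722026041
F(59) = 956722026041


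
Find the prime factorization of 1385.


1385 / 5 = 277
277 / 277 = 1
1385 = 5 × 277


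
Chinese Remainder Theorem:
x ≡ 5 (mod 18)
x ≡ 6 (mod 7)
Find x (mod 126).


M = 18*7 = 126
M1 = M/18 = 7, M2 = M/7 = 18
M1^(-1) mod 18 = 13, M2^(-1) mod 7 = 2
x = 5*7*13 + 6*18*2 = 671
671 mod 126 = 41
Check: 41 mod 18 = 5 ✓, 41 mod 7 = 6 ✓

x ≡ 41 (mod 126)


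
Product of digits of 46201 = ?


4 × 6 × 2 × 0 × 1 = 0


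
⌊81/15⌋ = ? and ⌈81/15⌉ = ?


81/15 = 5.4000
floor = 5
ceil = 6

floor = 5, ceil = 6


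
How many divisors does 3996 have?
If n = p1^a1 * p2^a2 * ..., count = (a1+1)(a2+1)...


3996 = 2^2 × 3^3 × 37^1
d(3996) = (2+1) × (3+1) × (1+1) = 24

24 divisors


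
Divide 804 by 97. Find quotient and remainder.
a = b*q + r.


804 = 97 * 8 + 28
Check: 776 + 28 = 804

q = 8, r = 28


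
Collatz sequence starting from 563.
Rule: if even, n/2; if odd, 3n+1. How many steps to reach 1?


563 → 1690 → 845 → 2536 → 1268 → 634 → 317 → 952 → 476 → 238 → 119 → 358 → 179 → 538 → 269 → 808 → 404 → 202 → 101 → 304 → 152 → 76 → 38 → 19 → 58 → 29 → 88 → 44 → 22 → 11 → 34 → 17 → 52 → 26 → 13 → 40 → 20 → 10 → 5 → 16 → 8 → 4 → 2 → 1
Total steps = 43

43 steps
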